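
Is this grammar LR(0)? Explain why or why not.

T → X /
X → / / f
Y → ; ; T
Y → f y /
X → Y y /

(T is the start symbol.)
Augment with T' → T and build the canonical LR(0) collection (I0 = CLOSURE({[T' → . T]}), then GOTO on every symbol after a dot until no new states appear). It has 16 states:
  I0: { [T → . X /], [T' → . T], [X → . / / f], [X → . Y y /], [Y → . ; ; T], [Y → . f y /] }  — shift
  I1: { [X → / . / f] }  — shift
  I2: { [Y → ; . ; T] }  — shift
  I3: { [T' → T .] }  — accept
  I4: { [T → X . /] }  — shift
  I5: { [X → Y . y /] }  — shift
  I6: { [Y → f . y /] }  — shift
  I7: { [Y → f y . /] }  — shift
  I8: { [Y → f y / .] }  — reduce
  I9: { [X → Y y . /] }  — shift
  I10: { [X → Y y / .] }  — reduce
  I11: { [T → X / .] }  — reduce
  I12: { [T → . X /], [X → . / / f], [X → . Y y /], [Y → . ; ; T], [Y → . f y /], [Y → ; ; . T] }  — shift
  I13: { [Y → ; ; T .] }  — reduce
  I14: { [X → / / . f] }  — shift
  I15: { [X → / / f .] }  — reduce

Every state is either a pure shift/goto state or contains exactly one complete item and nothing to shift — no conflicts. The grammar is LR(0).

Answer: Yes, the grammar is LR(0)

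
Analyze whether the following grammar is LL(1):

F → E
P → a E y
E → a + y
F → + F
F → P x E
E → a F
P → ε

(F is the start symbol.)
Relevant sets:
  FIRST(E) = { 'a' }
  FIRST(P) = { 'a', ε }
  FOLLOW(P) = { 'x' }

For F:
  PREDICT(F → E) = { 'a' }
  PREDICT(F → '+' F) = { '+' }
  PREDICT(F → P x E) = { 'a', 'x' }
For P:
  PREDICT(P → a E y) = { 'a' }
  PREDICT(P → ε) = { 'x' }
For E:
  PREDICT(E → a '+' y) = { 'a' }
  PREDICT(E → a F) = { 'a' }

Conflict found: Predict set conflict for F: { 'a' }
The grammar is NOT LL(1).

Answer: No. Predict set conflict for F: { 'a' }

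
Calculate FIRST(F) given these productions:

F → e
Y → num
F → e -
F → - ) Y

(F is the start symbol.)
{ '-', 'e' }

From F → e:
  - e is a terminal: add 'e' and stop
From F → e -:
  - e is a terminal: add 'e' and stop
From F → - ) Y:
  - '-' is a terminal: add '-' and stop

Collecting: FIRST(F) = { '-', 'e' }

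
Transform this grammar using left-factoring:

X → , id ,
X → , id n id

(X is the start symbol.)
Left-factoring transforms A → αβ₁ | αβ₂ into A → αA' and A' → β₁ | β₂
(α is the longest common prefix among the alternatives). Repeat until
no nonterminal has two alternatives with a common prefix.

Round 1: X has alternatives sharing prefix ', id'. Introduce X': X → , id X'
  Add: X' → ,
  Add: X' → n id

No remaining common prefixes — done.

Resulting grammar:
X → , id X'
X' → ,
X' → n id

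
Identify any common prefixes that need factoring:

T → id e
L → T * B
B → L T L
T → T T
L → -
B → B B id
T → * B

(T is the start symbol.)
No, left-factoring is not needed

Left-factoring is needed when two productions for the same non-terminal
share a common prefix on the right-hand side.

Productions for T:
  T → id e
  T → T T
  T → * B
Productions for L:
  L → T * B
  L → -
Productions for B:
  B → L T L
  B → B B id

No common prefixes found.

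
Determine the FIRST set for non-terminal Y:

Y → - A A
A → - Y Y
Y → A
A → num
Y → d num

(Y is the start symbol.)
To compute FIRST(Y), examine every production with Y on the left-hand side, reading each right-hand side left to right until a non-nullable symbol is reached.

FIRST sets of the other non-terminals involved (by the same procedure, iterated to a fixed point):
  FIRST(A) = { '-', 'num' }

From Y → - A A:
  - '-' is a terminal: add '-' and stop
From Y → A:
  - A is a non-terminal: add FIRST(A) \ {ε} = { '-', 'num' }
    A is not nullable, so stop
From Y → d num:
  - d is a terminal: add 'd' and stop

Collecting: FIRST(Y) = { '-', 'd', 'num' }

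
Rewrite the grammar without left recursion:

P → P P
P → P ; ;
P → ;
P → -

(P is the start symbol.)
P is directly left-recursive. The standard transformation for
  A → A α₁ | ... | A α_m | β₁ | ... | β_n
is
  A  → β₁ A' | ... | β_n A'
  A' → α₁ A' | ... | α_m A' | ε

P → ; becomes P → ; P'
P → - becomes P → - P'
P → P P becomes P' → P P'
P → P ; ; becomes P' → ; ; P'
Add P' → ε

Resulting grammar:
P → ; P'
P → - P'
P' → P P'
P' → ; ; P'
P' → ε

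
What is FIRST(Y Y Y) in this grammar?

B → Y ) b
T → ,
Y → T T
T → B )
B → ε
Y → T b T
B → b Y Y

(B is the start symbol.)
{ ')', ',', 'b' }

FIRST sets of the non-terminals involved (from the grammar, by fixed-point iteration):
  FIRST(Y) = { ')', ',', 'b' }

To compute FIRST(Y Y Y), process the symbols left to right:
Symbol Y is a non-terminal. Add FIRST(Y) \ {ε} = { ')', ',', 'b' }
Y is not nullable (ε ∉ FIRST(Y)), so stop here.
FIRST(Y Y Y) = { ')', ',', 'b' }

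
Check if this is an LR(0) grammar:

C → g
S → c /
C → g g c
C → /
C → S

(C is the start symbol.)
A grammar is LR(0) if no state in the canonical LR(0) collection has:
  - both a shift item (dot before a terminal) and a complete item (shift-reduce conflict), or
  - two or more complete items (reduce-reduce conflict; the accept item [C' → C .] counts as a complete item here).

Augment with C' → C and build the canonical LR(0) collection (I0 = CLOSURE({[C' → . C]}), then GOTO on every symbol after a dot until no new states appear). It has 9 states:
  I0: { [C → . /], [C → . S], [C → . g g c], [C → . g], [C' → . C], [S → . c /] }  — shift
  I1: { [C → / .] }  — reduce
  I2: { [C' → C .] }  — accept
  I3: { [C → S .] }  — reduce
  I4: { [S → c . /] }  — shift
  I5: { [C → g . g c], [C → g .] }  — shift, reduce
  I6: { [C → g g . c] }  — shift
  I7: { [C → g g c .] }  — reduce
  I8: { [S → c / .] }  — reduce

Conflict in state I5:
  Shift-reduce conflict between [C → g .] and [C → g . g c]
So the grammar is NOT LR(0).

Answer: No. Shift-reduce conflict between [C → g .] and [C → g . g c]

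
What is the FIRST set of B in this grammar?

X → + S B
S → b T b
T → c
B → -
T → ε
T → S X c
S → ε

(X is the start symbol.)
From B → -:
  - '-' is a terminal: add '-' and stop

Collecting: FIRST(B) = { '-' }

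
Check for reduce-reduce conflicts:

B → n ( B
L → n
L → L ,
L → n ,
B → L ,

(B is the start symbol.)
Yes — I7: [B → L , .] vs [L → L , .]

A reduce-reduce conflict occurs when an LR(0) state has two complete items [A → α .] and [B → β .] — both call for a reduction, and with no lookahead the parser cannot choose between them.

Augment with B' → B and build the canonical LR(0) collection (I0 = CLOSURE({[B' → . B]}), then GOTO on every symbol after a dot until no new states appear). It has 8 states:
  I0: { [B → . L ,], [B → . n ( B], [B' → . B], [L → . L ,], [L → . n ,], [L → . n] }  — shift
  I1: { [B' → B .] }  — accept
  I2: { [B → L . ,], [L → L . ,] }  — shift
  I3: { [B → n . ( B], [L → n . ,], [L → n .] }  — shift, reduce
  I4: { [B → . L ,], [B → . n ( B], [B → n ( . B], [L → . L ,], [L → . n ,], [L → . n] }  — shift
  I5: { [L → n , .] }  — reduce
  I6: { [B → n ( B .] }  — reduce
  I7: { [B → L , .], [L → L , .] }  — 2 reduces

I7 contains complete items [B → L , .], [L → L , .] — reduce-reduce conflict.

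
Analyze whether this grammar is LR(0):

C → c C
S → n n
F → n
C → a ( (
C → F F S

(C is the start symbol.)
Yes, the grammar is LR(0)

Augment with C' → C and build the canonical LR(0) collection (I0 = CLOSURE({[C' → . C]}), then GOTO on every symbol after a dot until no new states appear). It has 13 states:
  I0: { [C → . F F S], [C → . a ( (], [C → . c C], [C' → . C], [F → . n] }  — shift
  I1: { [C' → C .] }  — accept
  I2: { [C → F . F S], [F → . n] }  — shift
  I3: { [C → a . ( (] }  — shift
  I4: { [C → . F F S], [C → . a ( (], [C → . c C], [C → c . C], [F → . n] }  — shift
  I5: { [F → n .] }  — reduce
  I6: { [C → c C .] }  — reduce
  I7: { [C → a ( . (] }  — shift
  I8: { [C → a ( ( .] }  — reduce
  I9: { [C → F F . S], [S → . n n] }  — shift
  I10: { [C → F F S .] }  — reduce
  I11: { [S → n . n] }  — shift
  I12: { [S → n n .] }  — reduce

Every state is either a pure shift/goto state or contains exactly one complete item and nothing to shift — no conflicts. The grammar is LR(0).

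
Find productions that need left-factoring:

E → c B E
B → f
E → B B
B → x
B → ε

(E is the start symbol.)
No, left-factoring is not needed

Left-factoring is needed when two productions for the same non-terminal
share a common prefix on the right-hand side.

Productions for E:
  E → c B E
  E → B B
Productions for B:
  B → f
  B → x
  B → ε

No common prefixes found.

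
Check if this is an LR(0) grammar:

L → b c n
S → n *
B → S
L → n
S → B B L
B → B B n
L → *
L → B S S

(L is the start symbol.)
Augment with L' → L and build the canonical LR(0) collection (I0 = CLOSURE({[L' → . L]}), then GOTO on every symbol after a dot until no new states appear). It has 18 states:
  I0: { [B → . B B n], [B → . S], [L → . *], [L → . B S S], [L → . b c n], [L → . n], [L' → . L], [S → . B B L], [S → . n *] }  — shift
  I1: { [L → * .] }  — reduce
  I2: { [B → . B B n], [B → . S], [B → B . B n], [L → B . S S], [S → . B B L], [S → . n *], [S → B . B L] }  — shift
  I3: { [L' → L .] }  — accept
  I4: { [B → S .] }  — reduce
  I5: { [L → b . c n] }  — shift
  I6: { [L → n .], [S → n . *] }  — shift, reduce
  I7: { [S → n * .] }  — reduce
  I8: { [L → b c . n] }  — shift
  I9: { [L → b c n .] }  — reduce
  I10: { [B → . B B n], [B → . S], [B → B . B n], [B → B B . n], [L → . *], [L → . B S S], [L → . b c n], [L → . n], [S → . B B L], [S → . n *], [S → B . B L], [S → B B . L] }  — shift
  I11: { [B → . B B n], [B → . S], [B → S .], [L → B S . S], [S → . B B L], [S → . n *] }  — shift, reduce
  I12: { [S → n . *] }  — shift
  I13: { [B → . B B n], [B → . S], [B → B . B n], [S → . B B L], [S → . n *], [S → B . B L] }  — shift
  I14: { [B → S .], [L → B S S .] }  — 2 reduces
  I15: { [B → . B B n], [B → . S], [B → B . B n], [B → B B . n], [L → . *], [L → . B S S], [L → . b c n], [L → . n], [L → B . S S], [S → . B B L], [S → . n *], [S → B . B L], [S → B B . L] }  — shift
  I16: { [S → B B L .] }  — reduce
  I17: { [B → B B n .], [L → n .], [S → n . *] }  — shift, 2 reduces

Conflict in state I6:
  Shift-reduce conflict between [L → n .] and [S → n . *]
So the grammar is NOT LR(0).

Answer: No. Shift-reduce conflict between [L → n .] and [S → n . *]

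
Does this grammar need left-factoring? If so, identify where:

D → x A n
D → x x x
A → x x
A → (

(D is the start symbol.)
Left-factoring is needed when two productions for the same non-terminal
share a common prefix on the right-hand side.

Productions for D:
  D → x A n
  D → x x x
Productions for A:
  A → x x
  A → (

Found common prefix 'x' in productions for D

Answer: Yes, D has productions with common prefix 'x'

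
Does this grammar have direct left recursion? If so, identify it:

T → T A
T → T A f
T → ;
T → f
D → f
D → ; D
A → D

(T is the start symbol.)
T → T A: LEFT RECURSIVE (starts with T)
T → T A f: LEFT RECURSIVE (starts with T)
T → ;: starts with ';'
T → f: starts with f
D → f: starts with f
D → ; D: starts with ';'
A → D: starts with D

The grammar has direct left recursion on: T.

Answer: Yes, T is left-recursive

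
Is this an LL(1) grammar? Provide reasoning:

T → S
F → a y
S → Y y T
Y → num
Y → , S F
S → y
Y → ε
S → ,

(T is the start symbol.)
No. Predict set conflict for S: { 'y' }

A grammar is LL(1) if for each non-terminal N with multiple productions, the predict sets of those productions are pairwise disjoint, where PREDICT(N → α) = (FIRST(α) \ {ε}) ∪ (FOLLOW(N) if α ⇒* ε).

Relevant sets:
  FIRST(Y) = { ',', 'num', ε }
  FOLLOW(Y) = { 'y' }

For S:
  PREDICT(S → Y y T) = { ',', 'num', 'y' }
  PREDICT(S → y) = { 'y' }
  PREDICT(S → ',') = { ',' }
For Y:
  PREDICT(Y → num) = { 'num' }
  PREDICT(Y → ',' S F) = { ',' }
  PREDICT(Y → ε) = { 'y' }
T, F have a single production, so nothing to check there.

Conflict found: Predict set conflict for S: { 'y' }
The grammar is NOT LL(1).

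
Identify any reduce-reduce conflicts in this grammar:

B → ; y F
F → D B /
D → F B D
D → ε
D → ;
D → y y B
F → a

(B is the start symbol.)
A reduce-reduce conflict occurs when an LR(0) state has two complete items [A → α .] and [B → β .] — both call for a reduction, and with no lookahead the parser cannot choose between them.

Augment with B' → B and build the canonical LR(0) collection (I0 = CLOSURE({[B' → . B]}), then GOTO on every symbol after a dot until no new states appear). It has 16 states:
  I0: { [B → . ; y F], [B' → . B] }  — shift
  I1: { [B → ; . y F] }  — shift
  I2: { [B' → B .] }  — accept
  I3: { [B → ; y . F], [D → . ;], [D → . F B D], [D → . y y B], [D → .], [F → . D B /], [F → . a] }  — shift, reduce
  I4: { [D → ; .] }  — reduce
  I5: { [B → . ; y F], [F → D . B /] }  — shift
  I6: { [B → . ; y F], [B → ; y F .], [D → F . B D] }  — shift, reduce
  I7: { [F → a .] }  — reduce
  I8: { [D → y . y B] }  — shift
  I9: { [B → . ; y F], [D → y y . B] }  — shift
  I10: { [D → y y B .] }  — reduce
  I11: { [D → . ;], [D → . F B D], [D → . y y B], [D → .], [D → F B . D], [F → . D B /], [F → . a] }  — shift, reduce
  I12: { [B → . ; y F], [D → F B D .], [F → D . B /] }  — shift, reduce
  I13: { [B → . ; y F], [D → F . B D] }  — shift
  I14: { [F → D B . /] }  — shift
  I15: { [F → D B / .] }  — reduce

No state contains more than one complete item.

Answer: No reduce-reduce conflicts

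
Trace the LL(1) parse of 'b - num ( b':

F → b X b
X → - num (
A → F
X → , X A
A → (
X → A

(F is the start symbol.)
LL(1) parsing maintains a stack (initially the start symbol over $) and the input. At each step: if the stack top is a terminal, match it against the current input token; if it is a non-terminal N, replace it with the RHS of M[N, lookahead] (the unique production whose predict set contains the lookahead).

Stack is shown with the top on the left.

Stack        Input          Action
----------------------------------
F $          b - num ( b $  output F → b X b
b X b $      b - num ( b $  match 'b'
X b $        - num ( b $    output X → - num (
- num ( b $  - num ( b $    match '-'
num ( b $    num ( b $      match 'num'
( b $        ( b $          match '('
b $          b $            match 'b'
$            $              accept

The string is accepted.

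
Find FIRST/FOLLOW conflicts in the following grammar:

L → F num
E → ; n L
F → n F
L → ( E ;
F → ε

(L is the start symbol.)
Nullable non-terminals: F.

F: nullable alternative(s) F → ε; FOLLOW(F) = { 'num' }
  F → n F: FIRST \ {ε} = { 'n' } — disjoint from FOLLOW(F)
  F → ε: FIRST \ {ε} = { } — this is the only nullable alternative, skip

E, L have no nullable alternative, so no FIRST/FOLLOW check is needed there.

No FIRST/FOLLOW conflicts found.

Answer: No FIRST/FOLLOW conflicts.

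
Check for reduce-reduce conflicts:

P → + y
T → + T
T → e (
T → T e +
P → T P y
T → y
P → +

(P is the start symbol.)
Yes — I13: [P → + y .] vs [T → y .]

A reduce-reduce conflict occurs when an LR(0) state has two complete items [A → α .] and [B → β .] — both call for a reduction, and with no lookahead the parser cannot choose between them.

Augment with P' → P and build the canonical LR(0) collection (I0 = CLOSURE({[P' → . P]}), then GOTO on every symbol after a dot until no new states appear). It has 15 states:
  I0: { [P → . + y], [P → . +], [P → . T P y], [P' → . P], [T → . + T], [T → . T e +], [T → . e (], [T → . y] }  — shift
  I1: { [P → + . y], [P → + .], [T → + . T], [T → . + T], [T → . T e +], [T → . e (], [T → . y] }  — shift, reduce
  I2: { [P' → P .] }  — accept
  I3: { [P → . + y], [P → . +], [P → . T P y], [P → T . P y], [T → . + T], [T → . T e +], [T → . e (], [T → . y], [T → T . e +] }  — shift
  I4: { [T → e . (] }  — shift
  I5: { [T → y .] }  — reduce
  I6: { [T → e ( .] }  — reduce
  I7: { [P → T P . y] }  — shift
  I8: { [T → T e . +], [T → e . (] }  — shift
  I9: { [T → T e + .] }  — reduce
  I10: { [P → T P y .] }  — reduce
  I11: { [T → + . T], [T → . + T], [T → . T e +], [T → . e (], [T → . y] }  — shift
  I12: { [T → + T .], [T → T . e +] }  — shift, reduce
  I13: { [P → + y .], [T → y .] }  — 2 reduces
  I14: { [T → T e . +] }  — shift

I13 contains complete items [P → + y .], [T → y .] — reduce-reduce conflict.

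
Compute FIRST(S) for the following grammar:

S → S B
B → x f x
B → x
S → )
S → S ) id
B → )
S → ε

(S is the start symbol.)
{ ')', 'x', ε }

To compute FIRST(S), examine every production with S on the left-hand side, reading each right-hand side left to right until a non-nullable symbol is reached.

FIRST sets of the other non-terminals involved (by the same procedure, iterated to a fixed point):
  FIRST(B) = { ')', 'x' }

From S → S B:
  - S is the symbol being defined: contributes nothing new
    S is nullable, so continue to the next symbol
  - B is a non-terminal: add FIRST(B) \ {ε} = { ')', 'x' }
    B is not nullable, so stop
From S → ):
  - ')' is a terminal: add ')' and stop
From S → S ) id:
  - S is the symbol being defined: contributes nothing new
    S is nullable, so continue to the next symbol
  - ')' is a terminal: add ')' and stop
From S → ε:
  - ε-production, so ε ∈ FIRST(S)

Collecting: FIRST(S) = { ')', 'x', ε }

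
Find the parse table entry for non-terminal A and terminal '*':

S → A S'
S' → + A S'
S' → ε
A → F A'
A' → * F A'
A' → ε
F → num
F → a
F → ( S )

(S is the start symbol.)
To find M[A, '*'], we find productions for A where '*' is in the predict set (PREDICT(N → α) = (FIRST(α) \ {ε}) ∪ (FOLLOW(N) if α ⇒* ε)).

Relevant sets:
  FIRST(F) = { '(', 'a', 'num' }

A → F A': PREDICT = { '(', 'a', 'num' }

M[A, '*'] is empty (no production applies)

Answer: Empty (error entry)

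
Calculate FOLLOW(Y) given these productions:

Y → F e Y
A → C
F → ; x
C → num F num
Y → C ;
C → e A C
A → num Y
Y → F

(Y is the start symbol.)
{ $, 'e', 'num' }

To compute FOLLOW(Y), find every occurrence of Y on a right-hand side N → α Y β: add FIRST(β) \ {ε}, and if β is empty or nullable also add FOLLOW(N). Iterate to a fixed point.

Y is the start symbol, so $ ∈ FOLLOW(Y).
In Y → F e Y: Y is at the end; this adds FOLLOW(Y) to itself — nothing new
In A → num Y: Y is at the end, add FOLLOW(A)

The FOLLOW sets referred to above (computed the same way, to a fixed point):
  FOLLOW(A) = { 'e', 'num' }

Taking the union: FOLLOW(Y) = { $, 'e', 'num' }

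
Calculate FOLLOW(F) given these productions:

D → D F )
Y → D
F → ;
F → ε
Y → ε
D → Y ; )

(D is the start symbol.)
To compute FOLLOW(F), find every occurrence of F on a right-hand side N → α F β: add FIRST(β) \ {ε}, and if β is empty or nullable also add FOLLOW(N). Iterate to a fixed point.

In D → D F ): F is followed by ')', add FIRST(')') \ {ε} = { ')' }

Taking the union: FOLLOW(F) = { ')' }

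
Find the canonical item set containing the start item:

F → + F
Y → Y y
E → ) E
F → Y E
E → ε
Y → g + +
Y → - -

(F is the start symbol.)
First, augment the grammar with F' → F
I₀ = CLOSURE({ [F' → . F] }):
  [F' → . F] has the dot before F: add [F → . + F], [F → . Y E]
  [F → . Y E] has the dot before Y: add [Y → . Y y], [Y → . g + +], [Y → . - -]
No further items can be added.

I₀ = { [F → . + F], [F → . Y E], [F' → . F], [Y → . - -], [Y → . Y y], [Y → . g + +] }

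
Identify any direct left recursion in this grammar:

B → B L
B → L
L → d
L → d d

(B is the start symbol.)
Direct left recursion occurs when N → N α for some non-terminal N (the right-hand side begins with the left-hand side itself).

B → B L: LEFT RECURSIVE (starts with B)
B → L: starts with L
L → d: starts with d
L → d d: starts with d

The grammar has direct left recursion on: B.

Answer: Yes, B is left-recursive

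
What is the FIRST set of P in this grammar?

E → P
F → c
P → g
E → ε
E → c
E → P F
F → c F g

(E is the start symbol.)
{ 'g' }

From P → g:
  - g is a terminal: add 'g' and stop

Collecting: FIRST(P) = { 'g' }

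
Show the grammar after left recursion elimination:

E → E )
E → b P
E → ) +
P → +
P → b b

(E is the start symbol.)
E is directly left-recursive. The standard transformation for
  A → A α₁ | ... | A α_m | β₁ | ... | β_n
is
  A  → β₁ A' | ... | β_n A'
  A' → α₁ A' | ... | α_m A' | ε

E → b P becomes E → b P E'
E → ) + becomes E → ) + E'
E → E ) becomes E' → ) E'
Add E' → ε

Productions for other non-terminals are unchanged:
  P → +
  P → b b

Resulting grammar:
E → b P E'
E → ) + E'
E' → ) E'
E' → ε
P → +
P → b b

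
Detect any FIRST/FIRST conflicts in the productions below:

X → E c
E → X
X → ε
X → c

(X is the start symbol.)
Yes. X → E c / X → c on { 'c' }

A FIRST/FIRST conflict occurs when two productions N → α and N → β for the same non-terminal have FIRST(α) ∩ FIRST(β) ≠ ∅ (with ε ∈ FIRST of a nullable right-hand side, so two nullable alternatives also conflict).

FIRST sets of the non-terminals at (or reachable through a nullable prefix from) the front of some alternative:
  FIRST(E) = { 'c', ε }

Productions for X:
  X → E c: FIRST = { 'c' }
  X → ε: FIRST = { ε }
  X → c: FIRST = { 'c' }
E has only one production, so no FIRST/FIRST conflict is possible there.

Conflict for X: X → E c and X → c
  Overlap: { 'c' }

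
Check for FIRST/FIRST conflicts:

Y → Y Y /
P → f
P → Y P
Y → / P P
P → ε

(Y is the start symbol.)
Yes. Y → Y Y '/' / Y → '/' P P on { '/' }

A FIRST/FIRST conflict occurs when two productions N → α and N → β for the same non-terminal have FIRST(α) ∩ FIRST(β) ≠ ∅ (with ε ∈ FIRST of a nullable right-hand side, so two nullable alternatives also conflict).

FIRST sets of the non-terminals at (or reachable through a nullable prefix from) the front of some alternative:
  FIRST(Y) = { '/' }

Productions for Y:
  Y → Y Y /: FIRST = { '/' }
  Y → / P P: FIRST = { '/' }
Productions for P:
  P → f: FIRST = { 'f' }
  P → Y P: FIRST = { '/' }
  P → ε: FIRST = { ε }

Conflict for Y: Y → Y Y / and Y → / P P
  Overlap: { '/' }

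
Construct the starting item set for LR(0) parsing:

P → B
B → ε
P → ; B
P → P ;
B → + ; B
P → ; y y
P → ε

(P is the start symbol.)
{ [B → . + ; B], [B → .], [P → . ; B], [P → . ; y y], [P → . B], [P → . P ;], [P → .], [P' → . P] }

First, augment the grammar with P' → P
I₀ = CLOSURE({ [P' → . P] }):
  [P' → . P] has the dot before P: add [P → . B], [P → . ; B], [P → . P ;], [P → . ; y y], [P → .]
  [P → . B] has the dot before B: add [B → .], [B → . + ; B]
No further items can be added.

I₀ = { [B → . + ; B], [B → .], [P → . ; B], [P → . ; y y], [P → . B], [P → . P ;], [P → .], [P' → . P] }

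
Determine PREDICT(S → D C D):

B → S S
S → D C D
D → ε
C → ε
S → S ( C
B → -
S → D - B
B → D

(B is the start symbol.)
{ $, '(', '-' }

PREDICT(S → D C D) = (FIRST(RHS) \ {ε}) ∪ (FOLLOW(S) if ε ∈ FIRST(RHS), i.e. RHS ⇒* ε)
FIRST(D) = { ε }
FIRST(C) = { ε }
FIRST(D C D) = { ε }
ε ∈ FIRST(D C D) (the right-hand side is nullable), so add FOLLOW(S) = { $, '(', '-' }
PREDICT(S → D C D) = { $, '(', '-' }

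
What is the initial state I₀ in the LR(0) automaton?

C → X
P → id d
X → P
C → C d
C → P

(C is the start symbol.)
{ [C → . C d], [C → . P], [C → . X], [C' → . C], [P → . id d], [X → . P] }

First, augment the grammar with C' → C
I₀ = CLOSURE({ [C' → . C] }):
  [C' → . C] has the dot before C: add [C → . X], [C → . C d], [C → . P]
  [C → . X] has the dot before X: add [X → . P]
  [C → . P] has the dot before P: add [P → . id d]
No further items can be added.

I₀ = { [C → . C d], [C → . P], [C → . X], [C' → . C], [P → . id d], [X → . P] }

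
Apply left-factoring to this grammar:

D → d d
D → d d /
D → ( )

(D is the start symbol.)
Left-factoring transforms A → αβ₁ | αβ₂ into A → αA' and A' → β₁ | β₂
(α is the longest common prefix among the alternatives). Repeat until
no nonterminal has two alternatives with a common prefix.

Round 1: D has alternatives sharing prefix 'd d'. Introduce D': D → d d D'
  Add: D' → ε
  Add: D' → /

No remaining common prefixes — done.

Resulting grammar:
D → d d D'
D' → ε
D' → /
D → ( )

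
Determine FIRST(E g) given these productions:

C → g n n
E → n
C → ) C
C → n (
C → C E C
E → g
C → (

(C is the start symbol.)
FIRST sets of the non-terminals involved (from the grammar, by fixed-point iteration):
  FIRST(E) = { 'g', 'n' }

To compute FIRST(E g), process the symbols left to right:
Symbol E is a non-terminal. Add FIRST(E) \ {ε} = { 'g', 'n' }
E is not nullable (ε ∉ FIRST(E)), so stop here.
FIRST(E g) = { 'g', 'n' }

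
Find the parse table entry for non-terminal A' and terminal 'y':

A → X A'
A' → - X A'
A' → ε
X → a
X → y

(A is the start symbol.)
To find M[A', 'y'], we find productions for A' where 'y' is in the predict set (PREDICT(N → α) = (FIRST(α) \ {ε}) ∪ (FOLLOW(N) if α ⇒* ε)).

Relevant sets:
  FOLLOW(A') = { $ }

A' → - X A': PREDICT = { '-' }
A' → ε: PREDICT = { $ }

M[A', 'y'] is empty (no production applies)

Answer: Empty (error entry)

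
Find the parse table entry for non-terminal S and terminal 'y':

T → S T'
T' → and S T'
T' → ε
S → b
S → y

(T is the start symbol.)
To find M[S, 'y'], we find productions for S where 'y' is in the predict set (PREDICT(N → α) = (FIRST(α) \ {ε}) ∪ (FOLLOW(N) if α ⇒* ε)).

S → b: PREDICT = { 'b' }
S → y: PREDICT = { 'y' }
  'y' is in predict set, so this production goes in M[S, 'y']

M[S, 'y'] = S → y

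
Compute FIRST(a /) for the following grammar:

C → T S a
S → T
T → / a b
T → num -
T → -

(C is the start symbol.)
To compute FIRST(a /), process the symbols left to right:
Symbol a is a terminal. Add 'a' and stop.
FIRST(a /) = { 'a' }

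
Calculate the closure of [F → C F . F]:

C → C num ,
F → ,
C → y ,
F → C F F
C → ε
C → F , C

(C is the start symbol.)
{ [C → . C num ,], [C → . F , C], [C → . y ,], [C → .], [F → . ,], [F → . C F F], [F → C F . F] }

To compute CLOSURE, for each item [A → α.Bβ] where B is a non-terminal, add [B → .γ] for all productions B → γ; repeat for the newly added items until nothing changes.

Start with: [F → C F . F]
  [F → C F . F] has the dot before F: add [F → . ,], [F → . C F F]
  [F → . C F F] has the dot before C: add [C → . C num ,], [C → . y ,], [C → .], [C → . F , C]
No further items can be added.

CLOSURE = { [C → . C num ,], [C → . F , C], [C → . y ,], [C → .], [F → . ,], [F → . C F F], [F → C F . F] }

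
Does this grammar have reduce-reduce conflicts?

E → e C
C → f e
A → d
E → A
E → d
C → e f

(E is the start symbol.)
Yes — I3: [A → d .] vs [E → d .]

Augment with E' → E and build the canonical LR(0) collection (I0 = CLOSURE({[E' → . E]}), then GOTO on every symbol after a dot until no new states appear). It has 10 states:
  I0: { [A → . d], [E → . A], [E → . d], [E → . e C], [E' → . E] }  — shift
  I1: { [E → A .] }  — reduce
  I2: { [E' → E .] }  — accept
  I3: { [A → d .], [E → d .] }  — 2 reduces
  I4: { [C → . e f], [C → . f e], [E → e . C] }  — shift
  I5: { [E → e C .] }  — reduce
  I6: { [C → e . f] }  — shift
  I7: { [C → f . e] }  — shift
  I8: { [C → f e .] }  — reduce
  I9: { [C → e f .] }  — reduce

I3 contains complete items [A → d .], [E → d .] — reduce-reduce conflict.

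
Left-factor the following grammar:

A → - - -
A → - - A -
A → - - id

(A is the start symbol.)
A → - - A'
A' → -
A' → A -
A' → id

Left-factoring transforms A → αβ₁ | αβ₂ into A → αA' and A' → β₁ | β₂
(α is the longest common prefix among the alternatives). Repeat until
no nonterminal has two alternatives with a common prefix.

Round 1: A has alternatives sharing prefix '- -'. Introduce A': A → - - A'
  Add: A' → -
  Add: A' → A -
  Add: A' → id

No remaining common prefixes — done.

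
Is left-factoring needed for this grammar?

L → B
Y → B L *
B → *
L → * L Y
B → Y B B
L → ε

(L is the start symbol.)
No, left-factoring is not needed

Left-factoring is needed when two productions for the same non-terminal
share a common prefix on the right-hand side.

Productions for L:
  L → B
  L → * L Y
  L → ε
Productions for B:
  B → *
  B → Y B B

No common prefixes found.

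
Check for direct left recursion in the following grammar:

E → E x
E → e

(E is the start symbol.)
Yes, E is left-recursive

Direct left recursion occurs when N → N α for some non-terminal N (the right-hand side begins with the left-hand side itself).

E → E x: LEFT RECURSIVE (starts with E)
E → e: starts with e

The grammar has direct left recursion on: E.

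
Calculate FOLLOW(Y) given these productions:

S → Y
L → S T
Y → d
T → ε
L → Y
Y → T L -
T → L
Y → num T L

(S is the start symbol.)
{ $, '-', 'd', 'num' }

To compute FOLLOW(Y), find every occurrence of Y on a right-hand side N → α Y β: add FIRST(β) \ {ε}, and if β is empty or nullable also add FOLLOW(N). Iterate to a fixed point.

In S → Y: Y is at the end, add FOLLOW(S)
In L → Y: Y is at the end, add FOLLOW(L)

The FOLLOW sets referred to above (computed the same way, to a fixed point):
  FOLLOW(S) = { $, '-', 'd', 'num' }
  FOLLOW(L) = { $, '-', 'd', 'num' }

Taking the union: FOLLOW(Y) = { $, '-', 'd', 'num' }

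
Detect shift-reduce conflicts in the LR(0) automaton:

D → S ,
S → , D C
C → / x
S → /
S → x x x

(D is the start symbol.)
No shift-reduce conflicts

A shift-reduce conflict occurs when an LR(0) state has both:
  - a complete (reduce) item [A → α .] (dot at the end), and
  - a shift item [B → β . c γ] (dot before a terminal).

Augment with D' → D and build the canonical LR(0) collection (I0 = CLOSURE({[D' → . D]}), then GOTO on every symbol after a dot until no new states appear). It has 13 states:
  I0: { [D → . S ,], [D' → . D], [S → . , D C], [S → . /], [S → . x x x] }  — shift
  I1: { [D → . S ,], [S → , . D C], [S → . , D C], [S → . /], [S → . x x x] }  — shift
  I2: { [S → / .] }  — reduce
  I3: { [D' → D .] }  — accept
  I4: { [D → S . ,] }  — shift
  I5: { [S → x . x x] }  — shift
  I6: { [S → x x . x] }  — shift
  I7: { [S → x x x .] }  — reduce
  I8: { [D → S , .] }  — reduce
  I9: { [C → . / x], [S → , D . C] }  — shift
  I10: { [C → / . x] }  — shift
  I11: { [S → , D C .] }  — reduce
  I12: { [C → / x .] }  — reduce

No state contains both a complete item and a shift item.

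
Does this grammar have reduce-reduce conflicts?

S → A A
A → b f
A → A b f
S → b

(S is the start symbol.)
A reduce-reduce conflict occurs when an LR(0) state has two complete items [A → α .] and [B → β .] — both call for a reduction, and with no lookahead the parser cannot choose between them.

Augment with S' → S and build the canonical LR(0) collection (I0 = CLOSURE({[S' → . S]}), then GOTO on every symbol after a dot until no new states appear). It has 10 states:
  I0: { [A → . A b f], [A → . b f], [S → . A A], [S → . b], [S' → . S] }  — shift
  I1: { [A → . A b f], [A → . b f], [A → A . b f], [S → A . A] }  — shift
  I2: { [S' → S .] }  — accept
  I3: { [A → b . f], [S → b .] }  — shift, reduce
  I4: { [A → b f .] }  — reduce
  I5: { [A → A . b f], [S → A A .] }  — shift, reduce
  I6: { [A → A b . f], [A → b . f] }  — shift
  I7: { [A → A b f .], [A → b f .] }  — 2 reduces
  I8: { [A → A b . f] }  — shift
  I9: { [A → A b f .] }  — reduce

I7 contains complete items [A → A b f .], [A → b f .] — reduce-reduce conflict.

Answer: Yes — I7: [A → A b f .] vs [A → b f .]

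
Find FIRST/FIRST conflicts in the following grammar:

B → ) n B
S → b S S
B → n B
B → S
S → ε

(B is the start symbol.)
No FIRST/FIRST conflicts.

FIRST sets of the non-terminals at (or reachable through a nullable prefix from) the front of some alternative:
  FIRST(S) = { 'b', ε }

Productions for B:
  B → ) n B: FIRST = { ')' }
  B → n B: FIRST = { 'n' }
  B → S: FIRST = { 'b', ε }
Productions for S:
  S → b S S: FIRST = { 'b' }
  S → ε: FIRST = { ε }

All alternatives of each non-terminal have pairwise disjoint FIRST sets.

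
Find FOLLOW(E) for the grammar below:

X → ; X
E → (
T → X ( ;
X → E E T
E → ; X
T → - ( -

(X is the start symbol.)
To compute FOLLOW(E), find every occurrence of E on a right-hand side N → α E β: add FIRST(β) \ {ε}, and if β is empty or nullable also add FOLLOW(N). Iterate to a fixed point.

In X → E E T: E is followed by E T, add FIRST(E T) \ {ε} = { '(', ';' }
In X → E E T: E is followed by T, add FIRST(T) \ {ε} = { '(', '-', ';' }

Taking the union: FOLLOW(E) = { '(', '-', ';' }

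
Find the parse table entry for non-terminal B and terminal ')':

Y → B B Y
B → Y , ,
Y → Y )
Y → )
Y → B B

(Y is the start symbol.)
To find M[B, ')'], we find productions for B where ')' is in the predict set (PREDICT(N → α) = (FIRST(α) \ {ε}) ∪ (FOLLOW(N) if α ⇒* ε)).

Relevant sets:
  FIRST(Y) = { ')' }

B → Y , ,: PREDICT = { ')' }
  ')' is in predict set, so this production goes in M[B, ')']

M[B, ')'] = B → Y , ,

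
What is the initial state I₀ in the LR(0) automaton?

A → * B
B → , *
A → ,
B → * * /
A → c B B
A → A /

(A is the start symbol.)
First, augment the grammar with A' → A
I₀ = CLOSURE({ [A' → . A] }):
  [A' → . A] has the dot before A: add [A → . * B], [A → . ,], [A → . c B B], [A → . A /]
No further items can be added.

I₀ = { [A → . * B], [A → . ,], [A → . A /], [A → . c B B], [A' → . A] }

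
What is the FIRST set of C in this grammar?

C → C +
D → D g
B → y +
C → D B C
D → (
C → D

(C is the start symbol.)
FIRST sets of the other non-terminals involved (by the same procedure, iterated to a fixed point):
  FIRST(D) = { '(' }

From C → C +:
  - C is the symbol being defined: contributes nothing new
    C is not nullable, so stop
From C → D B C:
  - D is a non-terminal: add FIRST(D) \ {ε} = { '(' }
    D is not nullable, so stop
From C → D:
  - D is a non-terminal: add FIRST(D) \ {ε} = { '(' }
    D is not nullable, so stop

Collecting: FIRST(C) = { '(' }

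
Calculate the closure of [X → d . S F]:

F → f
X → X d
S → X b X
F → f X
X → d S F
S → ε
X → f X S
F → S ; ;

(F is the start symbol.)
To compute CLOSURE, for each item [A → α.Bβ] where B is a non-terminal, add [B → .γ] for all productions B → γ; repeat for the newly added items until nothing changes.

Start with: [X → d . S F]
  [X → d . S F] has the dot before S: add [S → . X b X], [S → .]
  [S → . X b X] has the dot before X: add [X → . X d], [X → . d S F], [X → . f X S]
No further items can be added.

CLOSURE = { [S → . X b X], [S → .], [X → . X d], [X → . d S F], [X → . f X S], [X → d . S F] }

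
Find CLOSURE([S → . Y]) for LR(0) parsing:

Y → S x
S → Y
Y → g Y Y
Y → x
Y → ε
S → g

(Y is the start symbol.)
Start with: [S → . Y]
  [S → . Y] has the dot before Y: add [Y → . S x], [Y → . g Y Y], [Y → . x], [Y → .]
  [Y → . S x] has the dot before S: add [S → . g]
No further items can be added.

CLOSURE = { [S → . Y], [S → . g], [Y → . S x], [Y → . g Y Y], [Y → . x], [Y → .] }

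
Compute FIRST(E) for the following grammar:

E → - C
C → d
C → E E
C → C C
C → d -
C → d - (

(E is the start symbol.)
{ '-' }

From E → - C:
  - '-' is a terminal: add '-' and stop

Collecting: FIRST(E) = { '-' }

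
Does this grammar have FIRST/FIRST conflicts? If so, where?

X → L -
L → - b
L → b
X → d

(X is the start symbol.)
FIRST sets of the non-terminals at (or reachable through a nullable prefix from) the front of some alternative:
  FIRST(L) = { '-', 'b' }

Productions for X:
  X → L -: FIRST = { '-', 'b' }
  X → d: FIRST = { 'd' }
Productions for L:
  L → - b: FIRST = { '-' }
  L → b: FIRST = { 'b' }

All alternatives of each non-terminal have pairwise disjoint FIRST sets.

Answer: No FIRST/FIRST conflicts.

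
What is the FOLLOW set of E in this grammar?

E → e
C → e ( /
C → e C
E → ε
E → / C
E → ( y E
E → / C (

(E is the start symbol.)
{ $ }

E is the start symbol, so $ ∈ FOLLOW(E).
In E → ( y E: E is at the end; this adds FOLLOW(E) to itself — nothing new

Taking the union: FOLLOW(E) = { $ }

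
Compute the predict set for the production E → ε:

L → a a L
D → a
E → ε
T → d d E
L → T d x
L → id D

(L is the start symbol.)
{ 'd' }

PREDICT(E → ε) = (FIRST(RHS) \ {ε}) ∪ (FOLLOW(E) if ε ∈ FIRST(RHS), i.e. RHS ⇒* ε)
The right-hand side is ε (FIRST(ε) = { ε }), so the predict set is FOLLOW(E) = { 'd' }
PREDICT(E → ε) = { 'd' }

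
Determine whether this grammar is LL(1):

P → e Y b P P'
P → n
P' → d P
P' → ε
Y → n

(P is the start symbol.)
Relevant sets:
  FOLLOW(P') = { $, 'd' }

For P:
  PREDICT(P → e Y b P P') = { 'e' }
  PREDICT(P → n) = { 'n' }
For P':
  PREDICT(P' → d P) = { 'd' }
  PREDICT(P' → ε) = { $, 'd' }
Y has a single production, so nothing to check there.

Conflict found: Predict set conflict for P': { 'd' }
The grammar is NOT LL(1).

Answer: No. Predict set conflict for P': { 'd' }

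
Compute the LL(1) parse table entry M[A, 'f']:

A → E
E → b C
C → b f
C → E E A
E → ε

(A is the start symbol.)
Empty (error entry)

To find M[A, 'f'], we find productions for A where 'f' is in the predict set (PREDICT(N → α) = (FIRST(α) \ {ε}) ∪ (FOLLOW(N) if α ⇒* ε)).

Relevant sets:
  FIRST(E) = { 'b', ε }
  FOLLOW(A) = { $, 'b' }

A → E: PREDICT = { $, 'b' }

M[A, 'f'] is empty (no production applies)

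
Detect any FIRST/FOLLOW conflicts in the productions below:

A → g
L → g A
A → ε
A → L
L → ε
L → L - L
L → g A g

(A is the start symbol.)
Yes. A → g with FOLLOW(A) on { 'g' }; A → L with FOLLOW(A) on { '-', 'g' }; L → g A with FOLLOW(L) on { 'g' }; L → L '-' L with FOLLOW(L) on { '-', 'g' }; L → g A g with FOLLOW(L) on { 'g' }

Nullable non-terminals: A, L.
FIRST sets used below: FIRST(L) = { '-', 'g', ε }

A: nullable alternative(s) A → ε, A → L; FOLLOW(A) = { $, '-', 'g' }
  A → g: FIRST \ {ε} = { 'g' } — overlaps FOLLOW(A) on { 'g' }: CONFLICT
  A → ε: FIRST \ {ε} = { } — disjoint from FOLLOW(A)
  A → L: FIRST \ {ε} = { '-', 'g' } — overlaps FOLLOW(A) on { '-', 'g' }: CONFLICT

L: nullable alternative(s) L → ε; FOLLOW(L) = { $, '-', 'g' }
  L → g A: FIRST \ {ε} = { 'g' } — overlaps FOLLOW(L) on { 'g' }: CONFLICT
  L → ε: FIRST \ {ε} = { } — this is the only nullable alternative, skip
  L → L - L: FIRST \ {ε} = { '-', 'g' } — overlaps FOLLOW(L) on { '-', 'g' }: CONFLICT
  L → g A g: FIRST \ {ε} = { 'g' } — overlaps FOLLOW(L) on { 'g' }: CONFLICT

So the grammar has 5 FIRST/FOLLOW conflicts (marked CONFLICT above).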